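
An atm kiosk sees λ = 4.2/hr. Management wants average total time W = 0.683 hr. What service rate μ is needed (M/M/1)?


W = 1/(μ−λ) ⇒ μ − λ = 1/W = 1/0.683 = 1.4641
μ = λ + 1/W = 4.2 + 1.4641 = 5.6641 per hr

Final: 5.6641 /hr


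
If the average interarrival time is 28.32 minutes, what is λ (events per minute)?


λ = 1/(interarrival time) in consistent units.
1 minute = 1 min, so λ = 1/28.32 = 0.03531 per minute

Final: 0.03531 /min


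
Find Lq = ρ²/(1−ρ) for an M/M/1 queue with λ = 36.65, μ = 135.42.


ρ = 36.65/135.42 = 0.2706
Lq = ρ²/(1−ρ) = 0.07325/0.7294 = 0.1004

Final: 0.1004


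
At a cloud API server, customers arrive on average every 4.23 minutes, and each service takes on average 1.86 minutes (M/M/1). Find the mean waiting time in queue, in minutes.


λ = 60/4.23 = 14.1844 /hr
μ = 60/1.86 = 32.2581 /hr
ρ = λ/μ = 14.1844/32.2581 = 0.4397
Wq = ρ/(μ−λ) = 0.4397/(32.2581−14.1844) = 0.02433 hr
In minutes: 0.02433·60 = 1.460 min

Final: 1.460 min


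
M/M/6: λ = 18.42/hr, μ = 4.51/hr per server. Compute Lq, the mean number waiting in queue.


a = λ/μ = 4.0843; ρ = a/6 = 0.6807
P₀ = 0.015143
Lq = P₀·a^c·ρ / (c!·(1−ρ)²) = 0.015143·4641.71535·0.6807/(720·0.10195)
= 0.65186

Final: 0.65186


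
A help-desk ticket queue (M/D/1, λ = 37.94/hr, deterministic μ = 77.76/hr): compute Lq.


ρ = 37.94/77.76 = 0.4879
M/D/1: Lq = ρ²/(2(1−ρ)) = 0.2381/(2·0.5121) = 0.23244

Final: 0.23244


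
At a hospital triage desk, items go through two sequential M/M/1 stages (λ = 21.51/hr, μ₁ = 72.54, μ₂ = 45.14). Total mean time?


Each node sees arrival rate λ = 21.51/hr (tandem ⇒ throughput preserved).
W₁ = 1/(μ₁−λ) = 1/(72.54−21.51) = 0.01960 hr
W₂ = 1/(μ₂−λ) = 1/(45.14−21.51) = 0.04232 hr
W_total = W₁ + W₂ = 0.01960 + 0.04232 = 0.06192 hr

Final: 0.06192 hr


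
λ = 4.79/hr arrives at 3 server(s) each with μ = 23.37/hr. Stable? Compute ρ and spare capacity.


Total capacity cμ = 3·23.37 = 70.11/hr
ρ = λ/(cμ) = 4.79/70.11 = 0.06832
Stable ⇔ ρ < 1: YES
Spare capacity = cμ − λ = 70.11 − 4.79 = 65.32/hr

Final: ρ = 0.06832; stable; margin = 65.32/hr


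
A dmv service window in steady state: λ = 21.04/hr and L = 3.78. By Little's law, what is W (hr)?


W = L/λ = 3.78/21.04 = 0.1797 hr

Final: 0.1797 hr


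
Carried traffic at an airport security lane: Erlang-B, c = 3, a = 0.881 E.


B(3,0.881) = 0.047824 (Erlang-B)
Carried load = a(1 − B) = 0.881·(1 − 0.047824) = 0.881·0.952176 = 0.8389 E

Final: 0.8389 Erlangs


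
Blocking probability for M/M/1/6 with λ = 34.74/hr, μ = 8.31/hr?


ρ = λ/μ = 34.74/8.31 = 4.1805
P_K = (1−ρ)ρ^K/(1−ρ^(K+1)) = (-3.1805·5337.928374)/(1 − 22315.238472)
= -16977.310098/-22314.238472 = 0.760829

Final: 0.760829


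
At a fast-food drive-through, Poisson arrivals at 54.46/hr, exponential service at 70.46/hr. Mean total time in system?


W = 1/(μ−λ) = 1/(70.46 − 54.46) = 1/16.00 = 0.06250 hr

Final: 0.06250 hr


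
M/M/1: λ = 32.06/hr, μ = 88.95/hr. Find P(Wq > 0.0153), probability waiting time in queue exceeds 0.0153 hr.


ρ = 32.06/88.95 = 0.3604
P(Wq > t) = ρ·e^{−(μ−λ)t} = 0.3604·e^{−0.8704}
= 0.3604·0.418777 = 0.150939

Final: 0.150939


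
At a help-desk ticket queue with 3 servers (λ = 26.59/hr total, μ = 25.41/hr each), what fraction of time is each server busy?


ρ = λ/(cμ) = 26.59/(3·25.41) = 26.59/76.23 = 0.3488

Final: 0.3488


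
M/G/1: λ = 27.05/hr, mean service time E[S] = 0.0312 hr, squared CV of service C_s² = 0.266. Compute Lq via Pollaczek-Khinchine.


ρ = λ·E[S] = 27.05·0.0312 = 0.8440
Lq = ρ²(1+C_s²)/(2(1−ρ)) = 0.7123·(1+0.266)/(2·0.1560)
= 0.7123·1.2660/0.3121 = 2.88943

Final: 2.88943


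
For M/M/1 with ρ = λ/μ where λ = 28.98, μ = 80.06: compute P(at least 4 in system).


ρ = 28.98/80.06 = 0.3620
P(N ≥ n) = ρ^n = 0.3620^4 = 0.017168

Final: 0.017168


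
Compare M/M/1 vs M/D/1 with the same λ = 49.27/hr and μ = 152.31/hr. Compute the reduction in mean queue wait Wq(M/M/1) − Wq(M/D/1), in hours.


ρ = 49.27/152.31 = 0.3235
Wq(M/M/1) = ρ/(μ−λ) = 0.3235/103.04 = 0.003139 hr
Wq(M/D/1) = ρ/(2(μ−λ)) = 0.001570 hr
Savings = 0.003139 − 0.001570 = 0.001570 hr

Final: 0.001570 hr


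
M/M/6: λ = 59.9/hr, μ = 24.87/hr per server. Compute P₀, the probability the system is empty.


a = λ/μ = 59.9/24.87 = 2.4085; ρ = a/c = 0.4014
Σ_{k=0}^{5} a^k/k! (terms k=0..5) = 1.00000 + 2.40852 + 2.90049 + 2.32864 + 1.40214 + 0.67542 = 10.71522
Tail: a^6/(6!(1−ρ)) = 195.21187/(720·0.5986) = 0.45295
P₀ = 1/(10.71522 + 0.45295) = 1/11.16817 = 0.089540

Final: 0.089540


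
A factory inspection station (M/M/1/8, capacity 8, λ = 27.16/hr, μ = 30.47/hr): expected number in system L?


ρ = 27.16/30.47 = 0.8914
L = ρ[1 − (K+1)ρ^K + Kρ^(K+1)] / [(1−ρ)(1−ρ^(K+1))]
Numerator: 0.8914·(1 − 9·0.398528 + 8·0.355235) = 0.227416
Denominator: (0.1086)·(0.644765) = 0.070042
L = 0.227416/0.070042 = 3.2469

Final: 3.2469


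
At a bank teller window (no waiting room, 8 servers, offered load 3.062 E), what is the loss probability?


B(c,a) = (a^c/c!) / Σ_{k=0}^{c} a^k/k!
a^8/8! = 0.191655
Σ terms (k=0..8): 1.00000 + 3.06200 + 4.68792 + 4.78481 + 3.66277 + 2.24308 + 1.14472 + 0.50073 + 0.19166 = 21.277682
B = 0.191655/21.277682 = 0.009007

Final: 0.009007


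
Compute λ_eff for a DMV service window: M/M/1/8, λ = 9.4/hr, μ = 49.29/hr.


ρ = 0.1907; P_K = (1−ρ)ρ^8/(1−ρ^9) = 0.000001416
λ_eff = λ(1 − P_K) = 9.4·(1 − 0.000001416) = 9.4·0.999999 = 9.4000 /hr

Final: 9.4000 /hr


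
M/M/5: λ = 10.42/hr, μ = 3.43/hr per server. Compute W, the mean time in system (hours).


a = 3.0379; ρ = 0.6076; P₀ = 0.044706
Lq = P₀·a^c·ρ/(c!(1−ρ)²) = 0.38032
Wq = Lq/λ = 0.38032/10.42 = 0.03650 hr
W = Wq + 1/μ = 0.03650 + 0.29155 = 0.32804 hr

Final: 0.32804 hr


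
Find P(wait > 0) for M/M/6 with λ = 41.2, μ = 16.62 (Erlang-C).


a = λ/μ = 2.4789; ρ = a/6 = 0.4132
P₀ = 0.083381 (from M/M/c formula)
C(c,a) = [a^c/(c!(1−ρ))]·P₀ = [232.05834/(720·0.5868)]·0.083381
= 0.54922·0.083381 = 0.045794

Final: 0.045794


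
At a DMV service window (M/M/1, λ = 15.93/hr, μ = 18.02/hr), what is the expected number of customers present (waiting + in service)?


ρ = λ/μ = 15.93/18.02 = 0.8840
L = ρ/(1−ρ) = 0.8840/(1 − 0.8840) = 0.8840/0.1160 = 7.6220

Final: 7.6220


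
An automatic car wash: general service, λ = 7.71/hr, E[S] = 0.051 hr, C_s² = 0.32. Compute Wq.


ρ = λ·E[S] = 7.71·0.051 = 0.3932
E[S²] = E[S]²(1+C_s²) = 0.051²·(1+0.32) = 0.003433
Wq = λ·E[S²]/(2(1−ρ)) = 7.71·0.003433/(2·0.6068) = 0.02181 hr

Final: 0.02181 hr


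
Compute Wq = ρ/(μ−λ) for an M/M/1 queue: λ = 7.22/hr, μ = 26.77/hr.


ρ = 7.22/26.77 = 0.2697
Wq = ρ/(μ−λ) = 0.2697/(26.77 − 7.22) = 0.2697/19.55 = 0.01380 hr

Final: 0.01380 hr


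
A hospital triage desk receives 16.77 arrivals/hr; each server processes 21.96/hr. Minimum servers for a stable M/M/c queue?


Stability requires cμ > λ ⇔ c > λ/μ.
λ/μ = 16.77/21.96 = 0.7637
Minimum integer c = ⌊0.7637⌋ + 1 = 1
Check: 1·21.96 = 21.96 > 16.77, while 0·21.96 = 0.00 ≤ 16.77

Final: 1 servers


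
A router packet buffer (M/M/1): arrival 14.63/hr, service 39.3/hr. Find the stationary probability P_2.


ρ = 14.63/39.3 = 0.3723
P_n = (1−ρ)·ρ^n = (1 − 0.3723)·0.3723^2 = 0.6277·0.138581 = 0.086992

Final: 0.086992


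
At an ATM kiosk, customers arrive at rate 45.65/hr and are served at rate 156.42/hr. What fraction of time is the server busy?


ρ = λ/μ = 45.65/156.42 = 0.2918

Final: 0.2918


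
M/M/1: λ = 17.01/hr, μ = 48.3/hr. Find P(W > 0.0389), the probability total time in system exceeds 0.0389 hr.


W ~ Exponential(μ−λ) for M/M/1.
μ − λ = 48.3 − 17.01 = 31.2900
P(W > t) = e^{−(μ−λ)t} = e^{−1.2172} = 0.296064

Final: 0.296064


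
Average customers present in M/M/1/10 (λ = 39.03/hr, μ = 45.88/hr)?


ρ = 39.03/45.88 = 0.8507
L = ρ[1 − (K+1)ρ^K + Kρ^(K+1)] / [(1−ρ)(1−ρ^(K+1))]
Numerator: 0.8507·(1 − 11·0.198496 + 10·0.168860) = 0.429725
Denominator: (0.1493)·(0.831140) = 0.124091
L = 0.429725/0.124091 = 3.4630

Final: 3.4630


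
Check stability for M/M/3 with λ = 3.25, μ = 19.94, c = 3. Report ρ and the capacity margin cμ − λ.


Total capacity cμ = 3·19.94 = 59.82/hr
ρ = λ/(cμ) = 3.25/59.82 = 0.05433
Stable ⇔ ρ < 1: YES
Spare capacity = cμ − λ = 59.82 − 3.25 = 56.57/hr

Final: ρ = 0.05433; stable; margin = 56.57/hr


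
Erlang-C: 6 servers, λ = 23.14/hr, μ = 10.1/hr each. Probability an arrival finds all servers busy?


a = λ/μ = 2.2911; ρ = a/6 = 0.3818
P₀ = 0.100816 (from M/M/c formula)
C(c,a) = [a^c/(c!(1−ρ))]·P₀ = [144.62783/(720·0.6182)]·0.100816
= 0.32496·0.100816 = 0.032761

Final: 0.032761


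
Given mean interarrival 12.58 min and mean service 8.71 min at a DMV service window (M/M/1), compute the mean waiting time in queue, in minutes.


λ = 60/12.58 = 4.7695 /hr
μ = 60/8.71 = 6.8886 /hr
ρ = λ/μ = 4.7695/6.8886 = 0.6924
Wq = ρ/(μ−λ) = 0.6924/(6.8886−4.7695) = 0.32672 hr
In minutes: 0.32672·60 = 19.603 min

Final: 19.603 min


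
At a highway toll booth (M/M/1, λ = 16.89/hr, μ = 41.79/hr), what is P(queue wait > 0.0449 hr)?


ρ = 16.89/41.79 = 0.4042
P(Wq > t) = ρ·e^{−(μ−λ)t} = 0.4042·e^{−1.1180}
= 0.4042·0.326930 = 0.132133

Final: 0.132133


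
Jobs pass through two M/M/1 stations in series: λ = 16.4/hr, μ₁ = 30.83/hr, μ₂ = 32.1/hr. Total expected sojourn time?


Each node sees arrival rate λ = 16.4/hr (tandem ⇒ throughput preserved).
W₁ = 1/(μ₁−λ) = 1/(30.83−16.4) = 0.06930 hr
W₂ = 1/(μ₂−λ) = 1/(32.1−16.4) = 0.06369 hr
W_total = W₁ + W₂ = 0.06930 + 0.06369 = 0.13299 hr

Final: 0.13299 hr


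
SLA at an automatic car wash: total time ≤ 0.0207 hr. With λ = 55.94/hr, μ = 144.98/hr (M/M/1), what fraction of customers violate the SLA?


W ~ Exponential(μ−λ) for M/M/1.
μ − λ = 144.98 − 55.94 = 89.0400
P(W > t) = e^{−(μ−λ)t} = e^{−1.8431} = 0.158321

Final: 0.158321


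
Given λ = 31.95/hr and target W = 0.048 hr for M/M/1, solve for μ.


W = 1/(μ−λ) ⇒ μ − λ = 1/W = 1/0.048 = 20.8333
μ = λ + 1/W = 31.95 + 20.8333 = 52.7833 per hr

Final: 52.7833 /hr


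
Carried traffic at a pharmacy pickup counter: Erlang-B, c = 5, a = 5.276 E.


B(5,5.276) = 0.306848 (Erlang-B)
Carried load = a(1 − B) = 5.276·(1 − 0.306848) = 5.276·0.693152 = 3.6571 E

Final: 3.6571 Erlangs


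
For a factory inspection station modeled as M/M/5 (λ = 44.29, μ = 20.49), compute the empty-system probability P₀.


a = λ/μ = 44.29/20.49 = 2.1615; ρ = a/c = 0.4323
Σ_{k=0}^{4} a^k/k! (terms k=0..4) = 1.00000 + 2.16154 + 2.33613 + 1.68322 + 0.90959 = 8.09048
Tail: a^5/(5!(1−ρ)) = 47.18659/(120·0.5677) = 0.69267
P₀ = 1/(8.09048 + 0.69267) = 1/8.78314 = 0.113854

Final: 0.113854


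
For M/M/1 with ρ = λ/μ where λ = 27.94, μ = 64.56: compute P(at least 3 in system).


ρ = 27.94/64.56 = 0.4328
P(N ≥ n) = ρ^n = 0.4328^3 = 0.081057

Final: 0.081057


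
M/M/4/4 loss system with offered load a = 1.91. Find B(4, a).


B(c,a) = (a^c/c!) / Σ_{k=0}^{c} a^k/k!
a^4/4! = 0.554526
Σ terms (k=0..4): 1.00000 + 1.91000 + 1.82405 + 1.16131 + 0.55453 = 6.449888
B = 0.554526/6.449888 = 0.085975

Final: 0.085975


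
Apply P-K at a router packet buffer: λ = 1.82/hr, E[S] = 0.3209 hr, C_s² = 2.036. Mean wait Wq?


ρ = λ·E[S] = 1.82·0.3209 = 0.5840
E[S²] = E[S]²(1+C_s²) = 0.3209²·(1+2.036) = 0.312638
Wq = λ·E[S²]/(2(1−ρ)) = 1.82·0.312638/(2·0.4160) = 0.68396 hr

Final: 0.68396 hr


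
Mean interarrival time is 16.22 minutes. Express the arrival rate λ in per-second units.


λ = 1/(interarrival time) in consistent units.
1 second = 0.0166667 min, so λ = 0.0166667/16.22 = 0.001028 per second

Final: 0.001028 /sec


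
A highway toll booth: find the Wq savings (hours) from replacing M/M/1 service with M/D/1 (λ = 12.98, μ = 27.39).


ρ = 12.98/27.39 = 0.4739
Wq(M/M/1) = ρ/(μ−λ) = 0.4739/14.41 = 0.03289 hr
Wq(M/D/1) = ρ/(2(μ−λ)) = 0.01644 hr
Savings = 0.03289 − 0.01644 = 0.01644 hr

Final: 0.01644 hr


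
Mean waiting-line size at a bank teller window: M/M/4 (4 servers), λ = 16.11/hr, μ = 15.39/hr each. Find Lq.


a = λ/μ = 1.0468; ρ = a/4 = 0.2617
P₀ = 0.350435
Lq = P₀·a^c·ρ / (c!·(1−ρ)²) = 0.350435·1.20068·0.2617/(24·0.54509)
= 0.008417

Final: 0.008417


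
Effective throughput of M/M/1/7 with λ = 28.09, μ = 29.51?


ρ = 0.9519; P_K = (1−ρ)ρ^7/(1−ρ^8) = 0.104515
λ_eff = λ(1 − P_K) = 28.09·(1 − 0.104515) = 28.09·0.895485 = 25.1542 /hr

Final: 25.1542 /hr


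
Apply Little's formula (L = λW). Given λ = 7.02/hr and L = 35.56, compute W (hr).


W = L/λ = 35.56/7.02 = 5.0655 hr

Final: 5.0655 hr


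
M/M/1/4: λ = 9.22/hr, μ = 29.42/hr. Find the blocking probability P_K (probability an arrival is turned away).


ρ = λ/μ = 9.22/29.42 = 0.3134
P_K = (1−ρ)ρ^K/(1−ρ^(K+1)) = (0.6866·0.009646)/(1 − 0.003023)
= 0.006623/0.996977 = 0.006643

Final: 0.006643


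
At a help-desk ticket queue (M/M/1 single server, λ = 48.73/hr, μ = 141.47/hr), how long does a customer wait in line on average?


ρ = 48.73/141.47 = 0.3445
Wq = ρ/(μ−λ) = 0.3445/(141.47 − 48.73) = 0.3445/92.74 = 0.003714 hr

Final: 0.003714 hr


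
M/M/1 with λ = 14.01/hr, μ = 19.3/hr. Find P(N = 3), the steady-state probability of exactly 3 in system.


ρ = 14.01/19.3 = 0.7259
P_n = (1−ρ)·ρ^n = (1 − 0.7259)·0.7259^3 = 0.2741·0.382510 = 0.104843

Final: 0.104843


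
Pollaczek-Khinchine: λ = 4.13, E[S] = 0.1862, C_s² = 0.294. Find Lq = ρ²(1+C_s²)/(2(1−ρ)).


ρ = λ·E[S] = 4.13·0.1862 = 0.7690
Lq = ρ²(1+C_s²)/(2(1−ρ)) = 0.5914·(1+0.294)/(2·0.2310)
= 0.5914·1.2940/0.4620 = 1.65639

Final: 1.65639


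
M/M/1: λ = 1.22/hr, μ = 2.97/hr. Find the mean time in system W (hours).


W = 1/(μ−λ) = 1/(2.97 − 1.22) = 1/1.75 = 0.5714 hr

Final: 0.5714 hr


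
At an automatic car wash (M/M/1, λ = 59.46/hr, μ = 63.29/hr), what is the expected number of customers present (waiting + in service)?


ρ = λ/μ = 59.46/63.29 = 0.9395
L = ρ/(1−ρ) = 0.9395/(1 − 0.9395) = 0.9395/0.06052 = 15.5248

Final: 15.5248


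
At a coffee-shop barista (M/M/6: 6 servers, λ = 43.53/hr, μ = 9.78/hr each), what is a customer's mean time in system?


a = 4.4509; ρ = 0.7418; P₀ = 0.009729
Lq = P₀·a^c·ρ/(c!(1−ρ)²) = 1.16918
Wq = Lq/λ = 1.16918/43.53 = 0.02686 hr
W = Wq + 1/μ = 0.02686 + 0.10225 = 0.12911 hr

Final: 0.12911 hr


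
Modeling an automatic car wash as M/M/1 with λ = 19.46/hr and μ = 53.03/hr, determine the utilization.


ρ = λ/μ = 19.46/53.03 = 0.3670

Final: 0.3670


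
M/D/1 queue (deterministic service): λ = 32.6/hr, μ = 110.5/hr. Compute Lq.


ρ = 32.6/110.5 = 0.2950
M/D/1: Lq = ρ²/(2(1−ρ)) = 0.08704/(2·0.7050) = 0.06173

Final: 0.06173


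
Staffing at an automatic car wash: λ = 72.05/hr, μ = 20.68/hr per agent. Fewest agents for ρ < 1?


Stability requires cμ > λ ⇔ c > λ/μ.
λ/μ = 72.05/20.68 = 3.4840
Minimum integer c = ⌊3.4840⌋ + 1 = 4
Check: 4·20.68 = 82.72 > 72.05, while 3·20.68 = 62.04 ≤ 72.05

Final: 4 servers


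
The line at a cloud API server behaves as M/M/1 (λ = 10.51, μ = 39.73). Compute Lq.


ρ = 10.51/39.73 = 0.2645
Lq = ρ²/(1−ρ) = 0.06998/0.7355 = 0.09515

Final: 0.09515


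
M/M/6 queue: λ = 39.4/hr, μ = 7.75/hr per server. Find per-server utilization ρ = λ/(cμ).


ρ = λ/(cμ) = 39.4/(6·7.75) = 39.4/46.50 = 0.8473

Final: 0.8473


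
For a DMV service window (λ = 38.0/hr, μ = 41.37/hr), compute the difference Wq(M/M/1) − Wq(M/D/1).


ρ = 38.0/41.37 = 0.9185
Wq(M/M/1) = ρ/(μ−λ) = 0.9185/3.37 = 0.27256 hr
Wq(M/D/1) = ρ/(2(μ−λ)) = 0.13628 hr
Savings = 0.27256 − 0.13628 = 0.13628 hr

Final: 0.13628 hr


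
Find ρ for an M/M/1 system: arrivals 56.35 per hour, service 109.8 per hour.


ρ = λ/μ = 56.35/109.8 = 0.5132

Final: 0.5132


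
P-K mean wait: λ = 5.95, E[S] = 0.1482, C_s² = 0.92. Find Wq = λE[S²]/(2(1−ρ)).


ρ = λ·E[S] = 5.95·0.1482 = 0.8818
E[S²] = E[S]²(1+C_s²) = 0.1482²·(1+0.92) = 0.042169
Wq = λ·E[S²]/(2(1−ρ)) = 5.95·0.042169/(2·0.1182) = 1.06128 hr

Final: 1.06128 hr


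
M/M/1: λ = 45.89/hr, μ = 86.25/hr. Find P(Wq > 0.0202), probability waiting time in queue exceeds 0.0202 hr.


ρ = 45.89/86.25 = 0.5321
P(Wq > t) = ρ·e^{−(μ−λ)t} = 0.5321·e^{−0.8153}
= 0.5321·0.442519 = 0.235446

Final: 0.235446


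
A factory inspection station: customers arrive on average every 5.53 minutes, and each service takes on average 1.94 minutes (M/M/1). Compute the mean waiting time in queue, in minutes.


λ = 60/5.53 = 10.8499 /hr
μ = 60/1.94 = 30.9278 /hr
ρ = λ/μ = 10.8499/30.9278 = 0.3508
Wq = ρ/(μ−λ) = 0.3508/(30.9278−10.8499) = 0.01747 hr
In minutes: 0.01747·60 = 1.048 min

Final: 1.048 min


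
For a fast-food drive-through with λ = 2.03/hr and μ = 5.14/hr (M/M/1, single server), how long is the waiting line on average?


ρ = 2.03/5.14 = 0.3949
Lq = ρ²/(1−ρ) = 0.1560/0.6051 = 0.2578

Final: 0.2578


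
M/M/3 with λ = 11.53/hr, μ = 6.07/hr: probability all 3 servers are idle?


a = λ/μ = 11.53/6.07 = 1.8995; ρ = a/c = 0.6332
Σ_{k=0}^{2} a^k/k! (terms k=0..2) = 1.00000 + 1.89951 + 1.80406 = 4.70357
Tail: a^3/(3!(1−ρ)) = 6.85365/(6·0.3668) = 3.11390
P₀ = 1/(4.70357 + 3.11390) = 1/7.81746 = 0.127919

Final: 0.127919


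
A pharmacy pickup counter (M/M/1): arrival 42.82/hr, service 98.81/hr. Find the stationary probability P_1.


ρ = 42.82/98.81 = 0.4334
P_n = (1−ρ)·ρ^n = (1 − 0.4334)·0.4334^1 = 0.5666·0.433357 = 0.245559

Final: 0.245559


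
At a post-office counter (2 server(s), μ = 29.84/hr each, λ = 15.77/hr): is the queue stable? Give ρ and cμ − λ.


Total capacity cμ = 2·29.84 = 59.68/hr
ρ = λ/(cμ) = 15.77/59.68 = 0.2642
Stable ⇔ ρ < 1: YES
Spare capacity = cμ − λ = 59.68 − 15.77 = 43.91/hr

Final: ρ = 0.2642; stable; margin = 43.91/hr


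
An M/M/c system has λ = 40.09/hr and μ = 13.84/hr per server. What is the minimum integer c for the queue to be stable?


Stability requires cμ > λ ⇔ c > λ/μ.
λ/μ = 40.09/13.84 = 2.8967
Minimum integer c = ⌊2.8967⌋ + 1 = 3
Check: 3·13.84 = 41.52 > 40.09, while 2·13.84 = 27.68 ≤ 40.09

Final: 3 servers


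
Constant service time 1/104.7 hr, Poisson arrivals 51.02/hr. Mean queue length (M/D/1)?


ρ = 51.02/104.7 = 0.4873
M/D/1: Lq = ρ²/(2(1−ρ)) = 0.2375/(2·0.5127) = 0.23158

Final: 0.23158


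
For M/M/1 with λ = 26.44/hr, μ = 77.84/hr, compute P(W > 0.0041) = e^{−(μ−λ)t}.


W ~ Exponential(μ−λ) for M/M/1.
μ − λ = 77.84 − 26.44 = 51.4000
P(W > t) = e^{−(μ−λ)t} = e^{−0.2107} = 0.809985

Final: 0.809985


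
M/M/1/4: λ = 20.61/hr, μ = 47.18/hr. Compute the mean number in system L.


ρ = 20.61/47.18 = 0.4368
L = ρ[1 − (K+1)ρ^K + Kρ^(K+1)] / [(1−ρ)(1−ρ^(K+1))]
Numerator: 0.4368·(1 − 5·0.036415 + 4·0.015907) = 0.385096
Denominator: (0.5632)·(0.984093) = 0.554204
L = 0.385096/0.554204 = 0.6949

Final: 0.6949


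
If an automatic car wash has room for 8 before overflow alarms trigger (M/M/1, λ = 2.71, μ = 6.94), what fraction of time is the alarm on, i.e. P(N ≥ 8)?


ρ = 2.71/6.94 = 0.3905
P(N ≥ n) = ρ^n = 0.3905^8 = 0.0005406

Final: 0.0005406


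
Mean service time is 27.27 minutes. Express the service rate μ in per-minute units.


μ = 1/(service time) in consistent units.
1 minute = 1 min, so μ = 1/27.27 = 0.03667 per minute

Final: 0.03667 /min


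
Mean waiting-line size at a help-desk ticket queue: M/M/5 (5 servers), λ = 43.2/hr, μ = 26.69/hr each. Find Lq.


a = λ/μ = 1.6186; ρ = a/5 = 0.3237
P₀ = 0.197703
Lq = P₀·a^c·ρ / (c!·(1−ρ)²) = 0.197703·11.10902·0.3237/(120·0.45736)
= 0.01295

Final: 0.01295


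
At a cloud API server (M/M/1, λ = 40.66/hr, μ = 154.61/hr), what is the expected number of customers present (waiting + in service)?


ρ = λ/μ = 40.66/154.61 = 0.2630
L = ρ/(1−ρ) = 0.2630/(1 − 0.2630) = 0.2630/0.7370 = 0.3568

Final: 0.3568


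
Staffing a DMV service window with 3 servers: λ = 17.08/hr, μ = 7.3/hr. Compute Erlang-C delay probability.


a = λ/μ = 2.3397; ρ = a/3 = 0.7799
P₀ = 0.063387 (from M/M/c formula)
C(c,a) = [a^c/(c!(1−ρ))]·P₀ = [12.80840/(6·0.2201)]·0.063387
= 9.69931·0.063387 = 0.614807

Final: 0.614807


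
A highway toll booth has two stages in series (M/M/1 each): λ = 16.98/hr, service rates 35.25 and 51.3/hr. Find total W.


Each node sees arrival rate λ = 16.98/hr (tandem ⇒ throughput preserved).
W₁ = 1/(μ₁−λ) = 1/(35.25−16.98) = 0.05473 hr
W₂ = 1/(μ₂−λ) = 1/(51.3−16.98) = 0.02914 hr
W_total = W₁ + W₂ = 0.05473 + 0.02914 = 0.08387 hr

Final: 0.08387 hr


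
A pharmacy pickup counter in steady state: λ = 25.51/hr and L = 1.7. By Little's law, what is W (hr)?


W = L/λ = 1.7/25.51 = 0.06664 hr

Final: 0.06664 hr


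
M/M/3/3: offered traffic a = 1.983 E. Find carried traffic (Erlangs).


B(3,1.983) = 0.207981 (Erlang-B)
Carried load = a(1 − B) = 1.983·(1 − 0.207981) = 1.983·0.792019 = 1.5706 E

Final: 1.5706 Erlangs


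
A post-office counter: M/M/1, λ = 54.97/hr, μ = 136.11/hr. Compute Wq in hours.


ρ = 54.97/136.11 = 0.4039
Wq = ρ/(μ−λ) = 0.4039/(136.11 − 54.97) = 0.4039/81.14 = 0.004977 hr

Final: 0.004977 hr


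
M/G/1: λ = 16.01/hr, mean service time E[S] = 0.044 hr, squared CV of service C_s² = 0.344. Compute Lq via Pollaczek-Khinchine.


ρ = λ·E[S] = 16.01·0.044 = 0.7044
Lq = ρ²(1+C_s²)/(2(1−ρ)) = 0.4962·(1+0.344)/(2·0.2956)
= 0.4962·1.3440/0.5911 = 1.12827

Final: 1.12827


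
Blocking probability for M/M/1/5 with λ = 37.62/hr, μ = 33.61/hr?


ρ = λ/μ = 37.62/33.61 = 1.1193
P_K = (1−ρ)ρ^K/(1−ρ^(K+1)) = (-0.1193·1.756918)/(1 − 1.966535)
= -0.209617/-0.966535 = 0.216875

Final: 0.216875


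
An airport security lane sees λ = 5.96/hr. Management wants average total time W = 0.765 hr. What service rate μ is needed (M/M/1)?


W = 1/(μ−λ) ⇒ μ − λ = 1/W = 1/0.765 = 1.3072
μ = λ + 1/W = 5.96 + 1.3072 = 7.2672 per hr

Final: 7.2672 /hr


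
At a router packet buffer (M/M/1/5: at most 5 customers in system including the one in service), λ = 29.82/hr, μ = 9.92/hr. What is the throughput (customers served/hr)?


ρ = 3.0060; P_K = (1−ρ)ρ^5/(1−ρ^6) = 0.668243
λ_eff = λ(1 − P_K) = 29.82·(1 − 0.668243) = 29.82·0.331757 = 9.8930 /hr

Final: 9.8930 /hr


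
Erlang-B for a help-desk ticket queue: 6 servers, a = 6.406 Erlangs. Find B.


B(c,a) = (a^c/c!) / Σ_{k=0}^{c} a^k/k!
a^6/6! = 95.981848
Σ terms (k=0..6): 1.00000 + 6.40600 + 20.51842 + 43.81366 + 70.16758 + 89.89870 + 95.98185 = 327.786211
B = 95.981848/327.786211 = 0.292818

Final: 0.292818


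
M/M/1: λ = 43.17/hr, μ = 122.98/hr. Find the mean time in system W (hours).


W = 1/(μ−λ) = 1/(122.98 − 43.17) = 1/79.81 = 0.01253 hr

Final: 0.01253 hr


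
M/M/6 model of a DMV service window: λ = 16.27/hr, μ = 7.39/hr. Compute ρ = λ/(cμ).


ρ = λ/(cμ) = 16.27/(6·7.39) = 16.27/44.34 = 0.3669

Final: 0.3669


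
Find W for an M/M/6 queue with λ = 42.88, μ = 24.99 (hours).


a = 1.7159; ρ = 0.2860; P₀ = 0.179700
Lq = P₀·a^c·ρ/(c!(1−ρ)²) = 0.003573
Wq = Lq/λ = 0.003573/42.88 = 0.00008333 hr
W = Wq + 1/μ = 0.00008333 + 0.04002 = 0.04010 hr

Final: 0.04010 hr


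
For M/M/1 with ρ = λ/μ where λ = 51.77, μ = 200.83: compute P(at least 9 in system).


ρ = 51.77/200.83 = 0.2578
P(N ≥ n) = ρ^n = 0.2578^9 = 0.000005026

Final: 0.000005026


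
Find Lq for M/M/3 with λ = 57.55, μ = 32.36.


a = λ/μ = 1.7784; ρ = a/3 = 0.5928
P₀ = 0.150102
Lq = P₀·a^c·ρ / (c!·(1−ρ)²) = 0.150102·5.62484·0.5928/(6·0.16580)
= 0.50311

Final: 0.50311


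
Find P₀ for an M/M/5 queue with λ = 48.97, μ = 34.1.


a = λ/μ = 48.97/34.1 = 1.4361; ρ = a/c = 0.2872
Σ_{k=0}^{4} a^k/k! (terms k=0..4) = 1.00000 + 1.43607 + 1.03115 + 0.49360 + 0.17721 = 4.13803
Tail: a^5/(5!(1−ρ)) = 6.10771/(120·0.7128) = 0.07141
P₀ = 1/(4.13803 + 0.07141) = 1/4.20944 = 0.237561

Final: 0.237561


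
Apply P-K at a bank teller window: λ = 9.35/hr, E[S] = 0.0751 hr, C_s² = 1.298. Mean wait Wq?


ρ = λ·E[S] = 9.35·0.0751 = 0.7022
E[S²] = E[S]²(1+C_s²) = 0.0751²·(1+1.298) = 0.012961
Wq = λ·E[S²]/(2(1−ρ)) = 9.35·0.012961/(2·0.2978) = 0.20345 hr

Final: 0.20345 hr


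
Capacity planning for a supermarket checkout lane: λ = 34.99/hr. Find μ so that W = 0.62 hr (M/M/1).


W = 1/(μ−λ) ⇒ μ − λ = 1/W = 1/0.62 = 1.6129
μ = λ + 1/W = 34.99 + 1.6129 = 36.6029 per hr

Final: 36.6029 /hr


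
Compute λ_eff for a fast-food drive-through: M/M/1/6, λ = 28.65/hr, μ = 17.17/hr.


ρ = 1.6686; P_K = (1−ρ)ρ^6/(1−ρ^7) = 0.412142
λ_eff = λ(1 − P_K) = 28.65·(1 − 0.412142) = 28.65·0.587858 = 16.8421 /hr

Final: 16.8421 /hr


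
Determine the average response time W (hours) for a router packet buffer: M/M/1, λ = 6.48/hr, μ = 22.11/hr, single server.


W = 1/(μ−λ) = 1/(22.11 − 6.48) = 1/15.63 = 0.06398 hr

Final: 0.06398 hr


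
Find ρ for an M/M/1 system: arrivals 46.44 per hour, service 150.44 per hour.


ρ = λ/μ = 46.44/150.44 = 0.3087

Final: 0.3087


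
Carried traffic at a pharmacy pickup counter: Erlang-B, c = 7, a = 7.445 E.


B(7,7.445) = 0.275937 (Erlang-B)
Carried load = a(1 − B) = 7.445·(1 − 0.275937) = 7.445·0.724063 = 5.3907 E

Final: 5.3907 Erlangs


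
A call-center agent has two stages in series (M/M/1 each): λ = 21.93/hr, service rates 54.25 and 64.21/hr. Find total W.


Each node sees arrival rate λ = 21.93/hr (tandem ⇒ throughput preserved).
W₁ = 1/(μ₁−λ) = 1/(54.25−21.93) = 0.03094 hr
W₂ = 1/(μ₂−λ) = 1/(64.21−21.93) = 0.02365 hr
W_total = W₁ + W₂ = 0.03094 + 0.02365 = 0.05459 hr

Final: 0.05459 hr


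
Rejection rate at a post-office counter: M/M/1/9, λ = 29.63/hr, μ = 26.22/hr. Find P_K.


ρ = λ/μ = 29.63/26.22 = 1.1301
P_K = (1−ρ)ρ^K/(1−ρ^(K+1)) = (-0.1301·3.005320)/(1 − 3.396172)
= -0.390852/-2.396172 = 0.163115

Final: 0.163115


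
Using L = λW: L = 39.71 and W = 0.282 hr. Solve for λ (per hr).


λ = L/W = 39.71/0.282 = 140.8156 /hr

Final: 140.8156 /hr


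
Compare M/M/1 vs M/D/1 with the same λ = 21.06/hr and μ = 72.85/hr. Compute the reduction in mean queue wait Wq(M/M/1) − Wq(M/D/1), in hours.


ρ = 21.06/72.85 = 0.2891
Wq(M/M/1) = ρ/(μ−λ) = 0.2891/51.79 = 0.005582 hr
Wq(M/D/1) = ρ/(2(μ−λ)) = 0.002791 hr
Savings = 0.005582 − 0.002791 = 0.002791 hr

Final: 0.002791 hr


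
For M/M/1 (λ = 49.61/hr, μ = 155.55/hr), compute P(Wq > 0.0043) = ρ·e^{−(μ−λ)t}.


ρ = 49.61/155.55 = 0.3189
P(Wq > t) = ρ·e^{−(μ−λ)t} = 0.3189·e^{−0.4555}
= 0.3189·0.634104 = 0.202237

Final: 0.202237


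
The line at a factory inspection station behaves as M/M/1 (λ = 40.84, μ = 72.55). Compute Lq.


ρ = 40.84/72.55 = 0.5629
Lq = ρ²/(1−ρ) = 0.3169/0.4371 = 0.7250

Final: 0.7250


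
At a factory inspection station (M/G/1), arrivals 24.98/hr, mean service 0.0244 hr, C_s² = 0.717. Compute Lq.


ρ = λ·E[S] = 24.98·0.0244 = 0.6095
Lq = ρ²(1+C_s²)/(2(1−ρ)) = 0.3715·(1+0.717)/(2·0.3905)
= 0.3715·1.7170/0.7810 = 0.81677

Final: 0.81677


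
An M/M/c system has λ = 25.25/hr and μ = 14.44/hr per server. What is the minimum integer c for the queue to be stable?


Stability requires cμ > λ ⇔ c > λ/μ.
λ/μ = 25.25/14.44 = 1.7486
Minimum integer c = ⌊1.7486⌋ + 1 = 2
Check: 2·14.44 = 28.88 > 25.25, while 1·14.44 = 14.44 ≤ 25.25

Final: 2 servers


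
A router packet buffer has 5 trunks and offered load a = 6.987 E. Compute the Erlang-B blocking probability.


B(c,a) = (a^c/c!) / Σ_{k=0}^{c} a^k/k!
a^5/5! = 138.762613
Σ terms (k=0..5): 1.00000 + 6.98700 + 24.40908 + 56.84876 + 99.30057 + 138.76261 = 327.308023
B = 138.762613/327.308023 = 0.423951

Final: 0.423951


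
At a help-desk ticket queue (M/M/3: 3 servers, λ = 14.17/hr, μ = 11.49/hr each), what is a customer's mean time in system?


a = 1.2332; ρ = 0.4111; P₀ = 0.283727
Lq = P₀·a^c·ρ/(c!(1−ρ)²) = 0.10513
Wq = Lq/λ = 0.10513/14.17 = 0.007419 hr
W = Wq + 1/μ = 0.007419 + 0.08703 = 0.09445 hr

Final: 0.09445 hr


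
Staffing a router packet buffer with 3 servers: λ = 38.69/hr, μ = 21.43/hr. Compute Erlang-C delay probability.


a = λ/μ = 1.8054; ρ = a/3 = 0.6018
P₀ = 0.144964 (from M/M/c formula)
C(c,a) = [a^c/(c!(1−ρ))]·P₀ = [5.88477/(6·0.3982)]·0.144964
= 2.46310·0.144964 = 0.357060

Final: 0.357060


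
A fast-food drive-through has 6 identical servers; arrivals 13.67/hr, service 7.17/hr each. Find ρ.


ρ = λ/(cμ) = 13.67/(6·7.17) = 13.67/43.02 = 0.3178

Final: 0.3178


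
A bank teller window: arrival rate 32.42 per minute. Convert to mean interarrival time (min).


Mean interarrival time = 1/λ = 1/32.42 minute = 0.03085 minute
In minutes: 0.03085 × 1 = 0.03085 min

Final: 0.03085 min


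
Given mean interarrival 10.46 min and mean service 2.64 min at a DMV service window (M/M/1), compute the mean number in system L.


λ = 60/10.46 = 5.7361 /hr
μ = 60/2.64 = 22.7273 /hr
ρ = λ/μ = 5.7361/22.7273 = 0.2524
L = ρ/(1−ρ) = 0.2524/0.7476 = 0.3376

Final: 0.3376


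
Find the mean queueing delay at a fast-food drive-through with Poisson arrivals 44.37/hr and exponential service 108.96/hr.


ρ = 44.37/108.96 = 0.4072
Wq = ρ/(μ−λ) = 0.4072/(108.96 − 44.37) = 0.4072/64.59 = 0.006305 hr

Final: 0.006305 hr


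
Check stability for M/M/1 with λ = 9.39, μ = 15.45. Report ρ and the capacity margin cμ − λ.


Total capacity cμ = 1·15.45 = 15.45/hr
ρ = λ/(cμ) = 9.39/15.45 = 0.6078
Stable ⇔ ρ < 1: YES
Spare capacity = cμ − λ = 15.45 − 9.39 = 6.06/hr

Final: ρ = 0.6078; stable; margin = 6.06/hr


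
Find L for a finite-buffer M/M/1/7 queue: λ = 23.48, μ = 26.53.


ρ = 23.48/26.53 = 0.8850
L = ρ[1 − (K+1)ρ^K + Kρ^(K+1)] / [(1−ρ)(1−ρ^(K+1))]
Numerator: 0.8850·(1 − 8·0.425330 + 7·0.376432) = 0.205670
Denominator: (0.1150)·(0.623568) = 0.071688
L = 0.205670/0.071688 = 2.8690

Final: 2.8690


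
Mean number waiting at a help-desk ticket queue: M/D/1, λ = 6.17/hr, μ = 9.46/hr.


ρ = 6.17/9.46 = 0.6522
M/D/1: Lq = ρ²/(2(1−ρ)) = 0.4254/(2·0.3478) = 0.61158

Final: 0.61158


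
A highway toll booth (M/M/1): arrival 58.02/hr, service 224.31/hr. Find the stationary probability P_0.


ρ = 58.02/224.31 = 0.2587
P_n = (1−ρ)·ρ^n = (1 − 0.2587)·0.2587^0 = 0.7413·1.000000 = 0.741340

Final: 0.741340


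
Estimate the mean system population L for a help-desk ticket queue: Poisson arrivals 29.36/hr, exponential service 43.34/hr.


ρ = λ/μ = 29.36/43.34 = 0.6774
L = ρ/(1−ρ) = 0.6774/(1 − 0.6774) = 0.6774/0.3226 = 2.1001

Final: 2.1001


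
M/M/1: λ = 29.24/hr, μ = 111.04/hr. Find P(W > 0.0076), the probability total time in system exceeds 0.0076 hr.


W ~ Exponential(μ−λ) for M/M/1.
μ − λ = 111.04 − 29.24 = 81.8000
P(W > t) = e^{−(μ−λ)t} = e^{−0.6217} = 0.537041

Final: 0.537041


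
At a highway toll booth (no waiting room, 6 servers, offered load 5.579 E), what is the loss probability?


B(c,a) = (a^c/c!) / Σ_{k=0}^{c} a^k/k!
a^6/6! = 41.879903
Σ terms (k=0..6): 1.00000 + 5.57900 + 15.56262 + 28.94129 + 40.36586 + 45.04023 + 41.87990 = 178.368896
B = 41.879903/178.368896 = 0.234794

Final: 0.234794


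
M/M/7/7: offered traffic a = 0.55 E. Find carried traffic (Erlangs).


B(7,0.55) = 0.000001743 (Erlang-B)
Carried load = a(1 − B) = 0.55·(1 − 0.000001743) = 0.55·0.999998 = 0.5500 E

Final: 0.5500 Erlangs


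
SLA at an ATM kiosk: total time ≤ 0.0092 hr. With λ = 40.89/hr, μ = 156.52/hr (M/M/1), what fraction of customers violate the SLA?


W ~ Exponential(μ−λ) for M/M/1.
μ − λ = 156.52 − 40.89 = 115.6300
P(W > t) = e^{−(μ−λ)t} = e^{−1.0638} = 0.345143

Final: 0.345143


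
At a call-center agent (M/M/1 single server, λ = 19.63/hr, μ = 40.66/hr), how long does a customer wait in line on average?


ρ = 19.63/40.66 = 0.4828
Wq = ρ/(μ−λ) = 0.4828/(40.66 − 19.63) = 0.4828/21.03 = 0.02296 hr

Final: 0.02296 hr


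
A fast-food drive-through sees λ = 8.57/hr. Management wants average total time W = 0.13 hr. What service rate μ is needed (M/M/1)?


W = 1/(μ−λ) ⇒ μ − λ = 1/W = 1/0.13 = 7.6923
μ = λ + 1/W = 8.57 + 7.6923 = 16.2623 per hr

Final: 16.2623 /hr


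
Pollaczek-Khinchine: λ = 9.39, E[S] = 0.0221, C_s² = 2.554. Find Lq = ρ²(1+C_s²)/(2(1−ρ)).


ρ = λ·E[S] = 9.39·0.0221 = 0.2075
Lq = ρ²(1+C_s²)/(2(1−ρ)) = 0.04306·(1+2.554)/(2·0.7925)
= 0.04306·3.5540/1.5850 = 0.09656

Final: 0.09656


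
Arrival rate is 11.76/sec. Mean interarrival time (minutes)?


Mean interarrival time = 1/λ = 1/11.76 second = 0.08503 second
In minutes: 0.08503 × 0.0166667 = 0.001417 min

Final: 0.001417 min


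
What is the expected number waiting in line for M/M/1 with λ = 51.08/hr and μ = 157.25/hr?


ρ = 51.08/157.25 = 0.3248
Lq = ρ²/(1−ρ) = 0.1055/0.6752 = 0.1563

Final: 0.1563


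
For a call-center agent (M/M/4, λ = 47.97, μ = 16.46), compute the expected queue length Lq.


a = λ/μ = 2.9143; ρ = a/4 = 0.7286
P₀ = 0.042807
Lq = P₀·a^c·ρ / (c!·(1−ρ)²) = 0.042807·72.13724·0.7286/(24·0.07367)
= 1.27255

Final: 1.27255


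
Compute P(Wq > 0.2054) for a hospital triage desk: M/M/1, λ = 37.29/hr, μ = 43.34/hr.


ρ = 37.29/43.34 = 0.8604
P(Wq > t) = ρ·e^{−(μ−λ)t} = 0.8604·e^{−1.2427}
= 0.8604·0.288613 = 0.248324

Final: 0.248324


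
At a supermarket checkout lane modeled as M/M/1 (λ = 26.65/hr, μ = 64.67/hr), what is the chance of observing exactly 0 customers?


ρ = 26.65/64.67 = 0.4121
P_n = (1−ρ)·ρ^n = (1 − 0.4121)·0.4121^0 = 0.5879·1.000000 = 0.587908

Final: 0.587908


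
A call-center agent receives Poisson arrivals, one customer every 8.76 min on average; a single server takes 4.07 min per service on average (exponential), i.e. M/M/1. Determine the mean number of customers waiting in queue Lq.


λ = 60/8.76 = 6.8493 /hr
μ = 60/4.07 = 14.7420 /hr
ρ = λ/μ = 6.8493/14.7420 = 0.4646
Lq = ρ²/(1−ρ) = 0.2159/0.5354 = 0.4032

Final: 0.4032


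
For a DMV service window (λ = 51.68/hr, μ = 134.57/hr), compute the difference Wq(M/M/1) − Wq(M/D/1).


ρ = 51.68/134.57 = 0.3840
Wq(M/M/1) = ρ/(μ−λ) = 0.3840/82.89 = 0.004633 hr
Wq(M/D/1) = ρ/(2(μ−λ)) = 0.002317 hr
Savings = 0.004633 − 0.002317 = 0.002317 hr

Final: 0.002317 hr


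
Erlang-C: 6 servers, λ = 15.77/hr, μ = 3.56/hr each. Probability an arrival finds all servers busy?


a = λ/μ = 4.4298; ρ = a/6 = 0.7383
P₀ = 0.009991 (from M/M/c formula)
C(c,a) = [a^c/(c!(1−ρ))]·P₀ = [7555.96908/(720·0.2617)]·0.009991
= 40.10025·0.009991 = 0.400652

Final: 0.400652


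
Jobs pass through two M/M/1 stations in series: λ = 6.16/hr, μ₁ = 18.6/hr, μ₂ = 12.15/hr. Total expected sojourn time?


Each node sees arrival rate λ = 6.16/hr (tandem ⇒ throughput preserved).
W₁ = 1/(μ₁−λ) = 1/(18.6−6.16) = 0.08039 hr
W₂ = 1/(μ₂−λ) = 1/(12.15−6.16) = 0.16694 hr
W_total = W₁ + W₂ = 0.08039 + 0.16694 = 0.24733 hr

Final: 0.24733 hr


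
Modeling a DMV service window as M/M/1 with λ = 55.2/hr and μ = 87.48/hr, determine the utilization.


ρ = λ/μ = 55.2/87.48 = 0.6310

Final: 0.6310


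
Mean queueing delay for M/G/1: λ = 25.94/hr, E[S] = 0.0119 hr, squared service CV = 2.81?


ρ = λ·E[S] = 25.94·0.0119 = 0.3087
E[S²] = E[S]²(1+C_s²) = 0.0119²·(1+2.81) = 0.0005395
Wq = λ·E[S²]/(2(1−ρ)) = 25.94·0.0005395/(2·0.6913) = 0.01012 hr

Final: 0.01012 hr


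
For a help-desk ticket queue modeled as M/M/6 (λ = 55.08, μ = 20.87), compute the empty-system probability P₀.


a = λ/μ = 55.08/20.87 = 2.6392; ρ = a/c = 0.4399
Σ_{k=0}^{5} a^k/k! (terms k=0..5) = 1.00000 + 2.63920 + 3.48268 + 3.06382 + 2.02150 + 1.06703 = 13.27422
Tail: a^6/(6!(1−ρ)) = 337.93167/(720·0.5601) = 0.83792
P₀ = 1/(13.27422 + 0.83792) = 1/14.11215 = 0.070861

Final: 0.070861


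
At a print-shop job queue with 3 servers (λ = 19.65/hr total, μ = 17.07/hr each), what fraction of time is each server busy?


ρ = λ/(cμ) = 19.65/(3·17.07) = 19.65/51.21 = 0.3837

Final: 0.3837


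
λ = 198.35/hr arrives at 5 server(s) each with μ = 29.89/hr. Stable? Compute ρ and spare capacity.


Total capacity cμ = 5·29.89 = 149.45/hr
ρ = λ/(cμ) = 198.35/149.45 = 1.3272
Stable ⇔ ρ < 1: NO
Spare capacity = cμ − λ = 149.45 − 198.35 = -48.90/hr

Final: ρ = 1.3272; unstable; margin = -48.90/hr


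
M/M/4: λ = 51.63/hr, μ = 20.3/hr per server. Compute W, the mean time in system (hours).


a = 2.5433; ρ = 0.6358; P₀ = 0.069895
Lq = P₀·a^c·ρ/(c!(1−ρ)²) = 0.58427
Wq = Lq/λ = 0.58427/51.63 = 0.01132 hr
W = Wq + 1/μ = 0.01132 + 0.04926 = 0.06058 hr

Final: 0.06058 hr


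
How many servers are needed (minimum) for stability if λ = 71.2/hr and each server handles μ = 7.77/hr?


Stability requires cμ > λ ⇔ c > λ/μ.
λ/μ = 71.2/7.77 = 9.1634
Minimum integer c = ⌊9.1634⌋ + 1 = 10
Check: 10·7.77 = 77.70 > 71.2, while 9·7.77 = 69.93 ≤ 71.2

Final: 10 servers


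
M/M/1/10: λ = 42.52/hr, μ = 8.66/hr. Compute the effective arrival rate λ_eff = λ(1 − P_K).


ρ = 4.9099; P_K = (1−ρ)ρ^10/(1−ρ^11) = 0.796331
λ_eff = λ(1 − P_K) = 42.52·(1 − 0.796331) = 42.52·0.203669 = 8.6600 /hr

Final: 8.6600 /hr


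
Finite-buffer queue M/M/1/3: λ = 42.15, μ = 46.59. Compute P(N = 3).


ρ = λ/μ = 42.15/46.59 = 0.9047
P_K = (1−ρ)ρ^K/(1−ρ^(K+1)) = (0.09530·0.740482)/(1 − 0.669915)
= 0.070568/0.330085 = 0.213786

Final: 0.213786


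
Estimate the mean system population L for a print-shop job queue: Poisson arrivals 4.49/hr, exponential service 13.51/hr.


ρ = λ/μ = 4.49/13.51 = 0.3323
L = ρ/(1−ρ) = 0.3323/(1 − 0.3323) = 0.3323/0.6677 = 0.4978

Final: 0.4978


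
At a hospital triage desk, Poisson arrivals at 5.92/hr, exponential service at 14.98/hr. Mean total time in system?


W = 1/(μ−λ) = 1/(14.98 − 5.92) = 1/9.06 = 0.1104 hr

Final: 0.1104 hr


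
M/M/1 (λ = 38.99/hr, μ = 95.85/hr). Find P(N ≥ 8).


ρ = 38.99/95.85 = 0.4068
P(N ≥ n) = ρ^n = 0.4068^8 = 0.0007497

Final: 0.0007497


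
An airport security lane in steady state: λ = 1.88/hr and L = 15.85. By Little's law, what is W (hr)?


W = L/λ = 15.85/1.88 = 8.4309 hr

Final: 8.4309 hr


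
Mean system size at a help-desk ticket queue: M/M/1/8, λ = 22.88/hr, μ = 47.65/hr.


ρ = 22.88/47.65 = 0.4802
L = ρ[1 − (K+1)ρ^K + Kρ^(K+1)] / [(1−ρ)(1−ρ^(K+1))]
Numerator: 0.4802·(1 − 9·0.002826 + 8·0.001357) = 0.473168
Denominator: (0.5198)·(0.998643) = 0.519127
L = 0.473168/0.519127 = 0.9115

Final: 0.9115


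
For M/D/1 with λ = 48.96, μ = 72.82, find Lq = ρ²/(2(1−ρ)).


ρ = 48.96/72.82 = 0.6723
M/D/1: Lq = ρ²/(2(1−ρ)) = 0.4520/(2·0.3277) = 0.68981

Final: 0.68981
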